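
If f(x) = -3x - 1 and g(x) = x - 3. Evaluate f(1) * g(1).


f(1) = -4
g(1) = -2
Product = 8

8


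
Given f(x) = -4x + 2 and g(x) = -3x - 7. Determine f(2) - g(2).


f(2) = -6
g(2) = -13
Difference = 7

7


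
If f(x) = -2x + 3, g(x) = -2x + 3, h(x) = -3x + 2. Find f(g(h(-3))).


h(-3) = 11
g(11) = -19
f(-19) = 41

41


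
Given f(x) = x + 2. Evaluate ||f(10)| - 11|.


f(10) = 12
|12| = 12
|12 - 11| = 1

1


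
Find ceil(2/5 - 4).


2/5 = 0.4
0.4 - 4 = -3.6
ceil(-3.6) = -3

-3


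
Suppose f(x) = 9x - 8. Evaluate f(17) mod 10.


f(17) = 145
145 mod 10 = 5

5


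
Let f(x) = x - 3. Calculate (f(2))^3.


f(2) = -1
(-1)^3 = -1

-1


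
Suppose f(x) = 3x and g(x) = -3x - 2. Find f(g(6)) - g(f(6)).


f(g(6)) = -60
g(f(6)) = -56
Difference = -4

-4


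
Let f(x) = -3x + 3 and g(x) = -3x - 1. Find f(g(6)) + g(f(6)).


f(g(6)) = 60
g(f(6)) = 44
Sum = 104

104


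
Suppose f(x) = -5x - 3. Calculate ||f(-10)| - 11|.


f(-10) = 47
|47| = 47
|47 - 11| = 36

36


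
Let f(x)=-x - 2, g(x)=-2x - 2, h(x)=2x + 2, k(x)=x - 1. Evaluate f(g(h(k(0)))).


k(0) = -1
h(-1) = 0
g(0) = -2
f(-2) = 0

0


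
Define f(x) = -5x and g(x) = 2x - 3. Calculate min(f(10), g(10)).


f(10) = -50
g(10) = 17
min = -50

-50


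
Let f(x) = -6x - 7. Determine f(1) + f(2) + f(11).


f(1) = -13
f(2) = -19
f(11) = -73
Sum = -105

-105


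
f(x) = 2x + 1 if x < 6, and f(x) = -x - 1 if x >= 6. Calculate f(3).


3 satisfies x < 6
f(3) = 7

7


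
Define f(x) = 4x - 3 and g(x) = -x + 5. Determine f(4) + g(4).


f(4) = 13
g(4) = 1
Sum = 14

14


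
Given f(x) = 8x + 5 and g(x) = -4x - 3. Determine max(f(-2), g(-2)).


f(-2) = -11
g(-2) = 5
max = 5

5


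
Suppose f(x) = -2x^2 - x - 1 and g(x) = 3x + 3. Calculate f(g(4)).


g(4) = 15
f(15) = (-2)*(15)^2 - 1*(15) - 1 = -466

-466


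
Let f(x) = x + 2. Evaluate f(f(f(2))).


f(2) = 4
f(4) = 6
f(6) = 8

8


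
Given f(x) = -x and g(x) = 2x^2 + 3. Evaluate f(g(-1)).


g(-1) = 5
f(5) = -5

-5


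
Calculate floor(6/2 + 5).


6/2 = 3
3 + 5 = 8
floor(8) = 8

8


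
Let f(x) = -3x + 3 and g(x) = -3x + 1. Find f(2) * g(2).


f(2) = -3
g(2) = -5
Product = 15

15


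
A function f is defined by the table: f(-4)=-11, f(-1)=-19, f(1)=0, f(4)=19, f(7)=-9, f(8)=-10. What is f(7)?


Reading from the table at x = 7

-9


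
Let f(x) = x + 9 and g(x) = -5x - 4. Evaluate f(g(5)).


g(5) = -29
f(-29) = -20

-20


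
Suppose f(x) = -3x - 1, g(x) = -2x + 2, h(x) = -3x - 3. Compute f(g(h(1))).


h(1) = -6
g(-6) = 14
f(14) = -43

-43


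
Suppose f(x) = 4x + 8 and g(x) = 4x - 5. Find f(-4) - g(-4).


f(-4) = -8
g(-4) = -21
Difference = 13

13


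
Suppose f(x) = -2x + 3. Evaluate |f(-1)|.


f(-1) = 5
|5| = 5

5


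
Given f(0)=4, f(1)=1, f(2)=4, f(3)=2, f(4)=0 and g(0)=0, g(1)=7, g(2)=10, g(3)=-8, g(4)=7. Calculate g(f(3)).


f(3) = 2
g(2) = 10

10


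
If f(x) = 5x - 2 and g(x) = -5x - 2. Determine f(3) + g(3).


f(3) = 13
g(3) = -17
Sum = -4

-4


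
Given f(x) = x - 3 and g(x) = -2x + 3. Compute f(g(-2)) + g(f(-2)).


f(g(-2)) = 4
g(f(-2)) = 13
Sum = 17

17


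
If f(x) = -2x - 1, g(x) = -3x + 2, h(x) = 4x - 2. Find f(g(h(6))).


h(6) = 22
g(22) = -64
f(-64) = 127

127


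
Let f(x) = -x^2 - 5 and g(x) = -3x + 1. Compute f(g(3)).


g(3) = -8
f(-8) = (-1)*(-8)^2 - 5 = -69

-69


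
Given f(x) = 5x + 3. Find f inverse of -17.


Solve 5x + 3 = -17
x = (-17 - 3) / 5 = -4

-4


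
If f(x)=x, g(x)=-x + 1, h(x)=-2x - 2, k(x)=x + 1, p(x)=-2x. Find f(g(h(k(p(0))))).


p(0) = 0
k(0) = 1
h(1) = -4
g(-4) = 5
f(5) = 5

5


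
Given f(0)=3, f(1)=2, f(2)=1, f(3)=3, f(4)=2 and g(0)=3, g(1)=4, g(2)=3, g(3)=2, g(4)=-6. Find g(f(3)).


f(3) = 3
g(3) = 2

2


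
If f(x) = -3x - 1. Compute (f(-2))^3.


f(-2) = 5
(5)^3 = 125

125


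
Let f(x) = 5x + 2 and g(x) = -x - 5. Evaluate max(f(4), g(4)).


22


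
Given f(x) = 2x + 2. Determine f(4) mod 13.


f(4) = 10
10 mod 13 = 10

10


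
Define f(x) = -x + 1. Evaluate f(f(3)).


f(3) = -2
f(-2) = 3

3


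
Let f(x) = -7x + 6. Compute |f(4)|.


f(4) = -22
|-22| = 22

22


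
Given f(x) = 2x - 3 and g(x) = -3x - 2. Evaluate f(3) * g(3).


f(3) = 3
g(3) = -11
Product = -33

-33


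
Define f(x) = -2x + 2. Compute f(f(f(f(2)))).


22


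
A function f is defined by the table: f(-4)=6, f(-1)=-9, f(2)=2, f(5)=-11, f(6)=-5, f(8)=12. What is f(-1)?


Reading from the table at x = -1

-9


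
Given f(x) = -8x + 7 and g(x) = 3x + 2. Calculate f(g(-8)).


g(-8) = -22
f(-22) = 183

183


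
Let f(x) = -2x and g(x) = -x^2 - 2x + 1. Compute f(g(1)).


g(1) = -2
f(-2) = 4

4


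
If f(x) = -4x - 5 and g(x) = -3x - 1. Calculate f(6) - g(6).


-10


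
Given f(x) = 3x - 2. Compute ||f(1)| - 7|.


f(1) = 1
|1| = 1
|1 - 7| = 6

6


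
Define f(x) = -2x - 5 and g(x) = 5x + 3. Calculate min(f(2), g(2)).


-9


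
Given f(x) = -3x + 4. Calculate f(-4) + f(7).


f(-4) = 16
f(7) = -17
Sum = -1

-1


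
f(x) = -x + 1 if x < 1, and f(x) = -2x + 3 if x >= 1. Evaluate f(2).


2 satisfies x >= 1
f(2) = -1

-1


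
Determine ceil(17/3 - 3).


3


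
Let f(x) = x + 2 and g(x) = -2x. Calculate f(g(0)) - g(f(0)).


f(g(0)) = 2
g(f(0)) = -4
Difference = 6

6


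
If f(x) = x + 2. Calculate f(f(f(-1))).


f(-1) = 1
f(1) = 3
f(3) = 5

5


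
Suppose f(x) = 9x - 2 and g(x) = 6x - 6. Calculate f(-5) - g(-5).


f(-5) = -47
g(-5) = -36
Difference = -11

-11


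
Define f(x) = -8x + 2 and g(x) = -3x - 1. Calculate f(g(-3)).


g(-3) = 8
f(8) = -62

-62


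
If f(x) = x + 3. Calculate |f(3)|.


6


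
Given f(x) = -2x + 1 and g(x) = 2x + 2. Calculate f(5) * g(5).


f(5) = -9
g(5) = 12
Product = -108

-108


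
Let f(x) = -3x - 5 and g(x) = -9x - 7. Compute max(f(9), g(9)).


f(9) = -32
g(9) = -88
max = -32

-32


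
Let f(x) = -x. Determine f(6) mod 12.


f(6) = -6
-6 mod 12 = 6

6


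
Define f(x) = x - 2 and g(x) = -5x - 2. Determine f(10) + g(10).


-44


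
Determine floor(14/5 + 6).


8


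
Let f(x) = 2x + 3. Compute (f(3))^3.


729


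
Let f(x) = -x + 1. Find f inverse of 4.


Solve -x + 1 = 4
x = (4 - 1) / (-1) = -3

-3


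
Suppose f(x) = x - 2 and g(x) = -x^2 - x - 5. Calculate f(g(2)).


g(2) = -11
f(-11) = -13

-13


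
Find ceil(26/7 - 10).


26/7 = 3.7143
3.7143 - 10 = -6.2857
ceil(-6.2857) = -6

-6


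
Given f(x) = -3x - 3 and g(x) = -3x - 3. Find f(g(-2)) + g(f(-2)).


f(g(-2)) = -12
g(f(-2)) = -12
Sum = -24

-24


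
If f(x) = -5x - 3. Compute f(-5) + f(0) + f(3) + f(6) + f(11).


f(-5) = 22
f(0) = -3
f(3) = -18
f(6) = -33
f(11) = -58
Sum = -90

-90


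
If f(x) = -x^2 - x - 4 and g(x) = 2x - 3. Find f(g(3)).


g(3) = 3
f(3) = (-1)*(3)^2 - 1*(3) - 4 = -16

-16


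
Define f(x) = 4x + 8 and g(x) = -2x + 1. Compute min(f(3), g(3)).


f(3) = 20
g(3) = -5
min = -5

-5


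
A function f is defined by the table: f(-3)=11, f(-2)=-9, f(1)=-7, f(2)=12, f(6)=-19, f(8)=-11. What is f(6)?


Reading from the table at x = 6

-19


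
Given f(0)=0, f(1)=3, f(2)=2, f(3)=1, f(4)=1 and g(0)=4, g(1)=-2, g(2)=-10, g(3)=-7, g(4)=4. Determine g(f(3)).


-2


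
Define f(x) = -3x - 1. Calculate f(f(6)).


f(6) = -19
f(-19) = 56

56


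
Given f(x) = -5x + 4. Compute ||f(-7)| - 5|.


f(-7) = 39
|39| = 39
|39 - 5| = 34

34


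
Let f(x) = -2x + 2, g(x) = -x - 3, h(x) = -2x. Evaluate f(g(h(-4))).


h(-4) = 8
g(8) = -11
f(-11) = 24

24


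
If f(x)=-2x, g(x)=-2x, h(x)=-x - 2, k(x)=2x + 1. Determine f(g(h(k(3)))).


k(3) = 7
h(7) = -9
g(-9) = 18
f(18) = -36

-36


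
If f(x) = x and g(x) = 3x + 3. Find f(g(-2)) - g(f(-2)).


f(g(-2)) = -3
g(f(-2)) = -3
Difference = 0

0


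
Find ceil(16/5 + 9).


16/5 = 3.2
3.2 + 9 = 12.2
ceil(12.2) = 13

13


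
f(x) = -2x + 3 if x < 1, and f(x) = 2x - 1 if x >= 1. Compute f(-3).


-3 satisfies x < 1
f(-3) = 9

9


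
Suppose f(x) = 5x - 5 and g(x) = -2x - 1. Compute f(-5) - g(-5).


f(-5) = -30
g(-5) = 9
Difference = -39

-39


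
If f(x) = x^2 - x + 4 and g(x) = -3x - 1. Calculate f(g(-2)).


g(-2) = 5
f(5) = 1*(5)^2 - 1*(5) + 4 = 24

24


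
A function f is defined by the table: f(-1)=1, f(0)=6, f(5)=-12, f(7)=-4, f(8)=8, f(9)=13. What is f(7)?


-4


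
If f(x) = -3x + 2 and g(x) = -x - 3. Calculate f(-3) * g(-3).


f(-3) = 11
g(-3) = 0
Product = 0

0


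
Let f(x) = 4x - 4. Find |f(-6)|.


f(-6) = -28
|-28| = 28

28


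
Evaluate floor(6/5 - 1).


6/5 = 1.2
1.2 - 1 = 0.2
floor(0.2) = 0

0


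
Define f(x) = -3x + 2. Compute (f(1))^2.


f(1) = -1
(-1)^2 = 1

1


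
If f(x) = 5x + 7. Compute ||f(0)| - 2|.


f(0) = 7
|7| = 7
|7 - 2| = 5

5


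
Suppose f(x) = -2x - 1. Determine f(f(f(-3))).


f(-3) = 5
f(5) = -11
f(-11) = 21

21


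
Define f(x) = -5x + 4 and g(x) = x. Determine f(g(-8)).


g(-8) = -8
f(-8) = 44

44


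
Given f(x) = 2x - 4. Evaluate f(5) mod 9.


f(5) = 6
6 mod 9 = 6

6


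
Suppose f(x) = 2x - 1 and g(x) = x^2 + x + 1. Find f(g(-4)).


g(-4) = 13
f(13) = 25

25


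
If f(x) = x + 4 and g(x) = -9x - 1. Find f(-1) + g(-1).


f(-1) = 3
g(-1) = 8
Sum = 11

11


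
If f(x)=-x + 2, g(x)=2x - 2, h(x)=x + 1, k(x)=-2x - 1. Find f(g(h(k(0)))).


k(0) = -1
h(-1) = 0
g(0) = -2
f(-2) = 4

4


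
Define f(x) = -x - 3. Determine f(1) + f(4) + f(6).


-20


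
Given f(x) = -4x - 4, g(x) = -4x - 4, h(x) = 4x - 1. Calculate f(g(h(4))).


h(4) = 15
g(15) = -64
f(-64) = 252

252


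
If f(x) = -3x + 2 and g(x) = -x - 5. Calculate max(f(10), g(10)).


f(10) = -28
g(10) = -15
max = -15

-15


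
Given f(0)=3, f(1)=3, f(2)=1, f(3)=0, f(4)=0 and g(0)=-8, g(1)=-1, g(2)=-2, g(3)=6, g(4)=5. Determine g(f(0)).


f(0) = 3
g(3) = 6

6


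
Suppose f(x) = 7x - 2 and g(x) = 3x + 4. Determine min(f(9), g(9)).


f(9) = 61
g(9) = 31
min = 31

31


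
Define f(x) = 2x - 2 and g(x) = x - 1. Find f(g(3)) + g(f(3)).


5


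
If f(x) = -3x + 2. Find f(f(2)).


f(2) = -4
f(-4) = 14

14


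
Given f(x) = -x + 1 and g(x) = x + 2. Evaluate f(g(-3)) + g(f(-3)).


f(g(-3)) = 2
g(f(-3)) = 6
Sum = 8

8


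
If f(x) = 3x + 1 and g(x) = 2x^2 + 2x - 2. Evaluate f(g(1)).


7


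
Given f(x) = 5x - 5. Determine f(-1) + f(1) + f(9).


30


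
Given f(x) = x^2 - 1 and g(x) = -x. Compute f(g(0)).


g(0) = 0
f(0) = 1*(0)^2 - 1 = -1

-1


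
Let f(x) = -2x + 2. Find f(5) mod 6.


f(5) = -8
-8 mod 6 = 4

4


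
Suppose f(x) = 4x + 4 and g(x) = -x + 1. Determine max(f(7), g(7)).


f(7) = 32
g(7) = -6
max = 32

32


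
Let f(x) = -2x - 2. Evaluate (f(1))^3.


f(1) = -4
(-4)^3 = -64

-64


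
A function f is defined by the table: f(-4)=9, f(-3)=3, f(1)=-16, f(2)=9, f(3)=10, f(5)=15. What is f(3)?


Reading from the table at x = 3

10


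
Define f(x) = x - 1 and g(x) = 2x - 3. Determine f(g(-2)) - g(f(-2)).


f(g(-2)) = -8
g(f(-2)) = -9
Difference = 1

1


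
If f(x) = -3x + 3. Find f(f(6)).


f(6) = -15
f(-15) = 48

48


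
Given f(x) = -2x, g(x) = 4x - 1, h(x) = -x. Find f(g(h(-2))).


h(-2) = 2
g(2) = 7
f(7) = -14

-14


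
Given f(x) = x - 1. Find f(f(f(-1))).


f(-1) = -2
f(-2) = -3
f(-3) = -4

-4


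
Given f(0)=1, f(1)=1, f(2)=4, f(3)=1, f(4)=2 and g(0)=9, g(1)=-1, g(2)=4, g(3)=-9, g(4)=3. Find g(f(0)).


-1


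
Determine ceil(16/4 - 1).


3


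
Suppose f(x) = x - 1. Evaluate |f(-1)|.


2


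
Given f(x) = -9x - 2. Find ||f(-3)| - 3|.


f(-3) = 25
|25| = 25
|25 - 3| = 22

22


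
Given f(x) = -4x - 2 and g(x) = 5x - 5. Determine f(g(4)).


g(4) = 15
f(15) = -62

-62


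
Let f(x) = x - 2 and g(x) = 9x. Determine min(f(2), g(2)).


f(2) = 0
g(2) = 18
min = 0

0


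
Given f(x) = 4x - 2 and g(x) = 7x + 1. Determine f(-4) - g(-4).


f(-4) = -18
g(-4) = -27
Difference = 9

9


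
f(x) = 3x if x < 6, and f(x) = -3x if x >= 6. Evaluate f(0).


0


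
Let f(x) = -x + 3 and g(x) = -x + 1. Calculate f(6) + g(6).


f(6) = -3
g(6) = -5
Sum = -8

-8


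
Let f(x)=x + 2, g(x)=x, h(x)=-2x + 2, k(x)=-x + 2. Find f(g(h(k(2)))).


4


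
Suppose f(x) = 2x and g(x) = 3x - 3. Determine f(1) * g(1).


0


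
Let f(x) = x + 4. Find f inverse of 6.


Solve x + 4 = 6
x = (6 - 4) / 1 = 2

2


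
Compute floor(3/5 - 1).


3/5 = 0.6
0.6 - 1 = -0.4
floor(-0.4) = -1

-1


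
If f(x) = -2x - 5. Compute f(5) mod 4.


f(5) = -15
-15 mod 4 = 1

1


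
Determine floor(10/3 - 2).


10/3 = 3.3333
3.3333 - 2 = 1.3333
floor(1.3333) = 1

1


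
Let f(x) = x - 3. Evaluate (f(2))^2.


f(2) = -1
(-1)^2 = 1

1


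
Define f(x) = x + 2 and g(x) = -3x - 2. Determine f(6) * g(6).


f(6) = 8
g(6) = -20
Product = -160

-160


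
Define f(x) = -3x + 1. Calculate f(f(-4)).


-38


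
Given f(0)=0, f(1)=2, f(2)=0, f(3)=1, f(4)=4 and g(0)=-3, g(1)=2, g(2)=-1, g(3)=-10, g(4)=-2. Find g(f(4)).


f(4) = 4
g(4) = -2

-2


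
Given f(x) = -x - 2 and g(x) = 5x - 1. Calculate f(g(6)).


g(6) = 29
f(29) = -31

-31


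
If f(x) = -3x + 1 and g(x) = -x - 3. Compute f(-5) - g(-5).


f(-5) = 16
g(-5) = 2
Difference = 14

14


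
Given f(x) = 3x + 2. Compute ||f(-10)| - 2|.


f(-10) = -28
|-28| = 28
|28 - 2| = 26

26


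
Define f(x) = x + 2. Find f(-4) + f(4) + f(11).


f(-4) = -2
f(4) = 6
f(11) = 13
Sum = 17

17


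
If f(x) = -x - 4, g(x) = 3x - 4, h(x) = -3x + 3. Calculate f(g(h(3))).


h(3) = -6
g(-6) = -22
f(-22) = 18

18


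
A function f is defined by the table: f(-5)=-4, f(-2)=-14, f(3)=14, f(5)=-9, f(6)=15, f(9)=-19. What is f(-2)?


Reading from the table at x = -2

-14


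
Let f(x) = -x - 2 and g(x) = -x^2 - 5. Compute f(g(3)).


g(3) = -14
f(-14) = 12

12


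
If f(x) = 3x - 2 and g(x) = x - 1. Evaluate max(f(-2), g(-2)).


f(-2) = -8
g(-2) = -3
max = -3

-3


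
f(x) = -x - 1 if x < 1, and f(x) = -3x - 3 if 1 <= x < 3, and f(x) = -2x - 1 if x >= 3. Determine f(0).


0 satisfies x < 1
f(0) = -1

-1


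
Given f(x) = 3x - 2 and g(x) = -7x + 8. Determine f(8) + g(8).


f(8) = 22
g(8) = -48
Sum = -26

-26


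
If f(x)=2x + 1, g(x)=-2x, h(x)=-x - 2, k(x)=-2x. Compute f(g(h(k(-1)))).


k(-1) = 2
h(2) = -4
g(-4) = 8
f(8) = 17

17


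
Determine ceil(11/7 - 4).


11/7 = 1.5714
1.5714 - 4 = -2.4286
ceil(-2.4286) = -2

-2


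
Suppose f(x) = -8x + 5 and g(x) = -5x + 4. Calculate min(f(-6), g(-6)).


f(-6) = 53
g(-6) = 34
min = 34

34


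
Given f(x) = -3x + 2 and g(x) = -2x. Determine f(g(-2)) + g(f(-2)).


f(g(-2)) = -10
g(f(-2)) = -16
Sum = -26

-26


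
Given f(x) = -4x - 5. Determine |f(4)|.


21


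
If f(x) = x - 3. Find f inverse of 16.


19


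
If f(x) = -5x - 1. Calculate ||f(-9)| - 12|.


f(-9) = 44
|44| = 44
|44 - 12| = 32

32


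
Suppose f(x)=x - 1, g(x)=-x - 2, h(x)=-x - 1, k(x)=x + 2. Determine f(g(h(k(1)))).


k(1) = 3
h(3) = -4
g(-4) = 2
f(2) = 1

1


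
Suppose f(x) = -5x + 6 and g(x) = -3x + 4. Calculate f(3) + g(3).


f(3) = -9
g(3) = -5
Sum = -14

-14


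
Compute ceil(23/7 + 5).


23/7 = 3.2857
3.2857 + 5 = 8.2857
ceil(8.2857) = 9

9


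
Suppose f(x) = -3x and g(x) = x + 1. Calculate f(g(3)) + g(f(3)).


f(g(3)) = -12
g(f(3)) = -8
Sum = -20

-20


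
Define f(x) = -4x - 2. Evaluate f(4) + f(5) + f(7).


f(4) = -18
f(5) = -22
f(7) = -30
Sum = -70

-70


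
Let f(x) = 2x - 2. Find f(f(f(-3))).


f(-3) = -8
f(-8) = -18
f(-18) = -38

-38


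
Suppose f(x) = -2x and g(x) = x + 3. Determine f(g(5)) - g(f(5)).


f(g(5)) = -16
g(f(5)) = -7
Difference = -9

-9


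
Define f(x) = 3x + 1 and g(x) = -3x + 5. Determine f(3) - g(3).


f(3) = 10
g(3) = -4
Difference = 14

14


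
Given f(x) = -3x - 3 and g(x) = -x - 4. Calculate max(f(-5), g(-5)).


f(-5) = 12
g(-5) = 1
max = 12

12


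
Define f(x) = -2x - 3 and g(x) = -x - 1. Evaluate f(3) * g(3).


36


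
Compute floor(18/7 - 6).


-4


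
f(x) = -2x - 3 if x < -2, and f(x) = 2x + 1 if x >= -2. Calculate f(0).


0 satisfies x >= -2
f(0) = 1

1


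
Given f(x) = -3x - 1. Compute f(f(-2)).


f(-2) = 5
f(5) = -16

-16


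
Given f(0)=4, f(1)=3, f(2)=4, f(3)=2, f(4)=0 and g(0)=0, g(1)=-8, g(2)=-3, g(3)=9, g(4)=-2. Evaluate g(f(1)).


f(1) = 3
g(3) = 9

9


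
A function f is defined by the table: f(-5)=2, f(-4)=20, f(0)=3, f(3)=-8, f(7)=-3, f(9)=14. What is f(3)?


Reading from the table at x = 3

-8


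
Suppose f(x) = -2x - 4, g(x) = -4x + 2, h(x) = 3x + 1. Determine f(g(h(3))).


72


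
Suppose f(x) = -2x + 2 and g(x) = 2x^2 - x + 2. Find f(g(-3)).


g(-3) = 23
f(23) = -44

-44


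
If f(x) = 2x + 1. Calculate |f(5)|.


f(5) = 11
|11| = 11

11


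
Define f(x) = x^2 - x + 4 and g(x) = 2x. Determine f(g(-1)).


g(-1) = -2
f(-2) = 1*(-2)^2 - 1*(-2) + 4 = 10

10


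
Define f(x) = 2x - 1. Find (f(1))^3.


f(1) = 1
(1)^3 = 1

1


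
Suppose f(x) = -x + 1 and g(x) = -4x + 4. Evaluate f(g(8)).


g(8) = -28
f(-28) = 29

29


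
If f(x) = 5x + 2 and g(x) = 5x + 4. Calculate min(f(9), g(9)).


f(9) = 47
g(9) = 49
min = 47

47


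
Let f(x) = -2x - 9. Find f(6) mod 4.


f(6) = -21
-21 mod 4 = 3

3


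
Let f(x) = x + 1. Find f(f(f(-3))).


f(-3) = -2
f(-2) = -1
f(-1) = 0

0


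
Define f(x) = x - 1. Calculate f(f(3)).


1


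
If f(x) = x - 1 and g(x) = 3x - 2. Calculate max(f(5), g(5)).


f(5) = 4
g(5) = 13
max = 13

13


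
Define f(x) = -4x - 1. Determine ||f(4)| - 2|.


f(4) = -17
|-17| = 17
|17 - 2| = 15

15


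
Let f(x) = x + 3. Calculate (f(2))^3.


125


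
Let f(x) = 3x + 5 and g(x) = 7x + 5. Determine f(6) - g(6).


f(6) = 23
g(6) = 47
Difference = -24

-24


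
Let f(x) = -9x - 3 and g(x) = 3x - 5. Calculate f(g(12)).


g(12) = 31
f(31) = -282

-282


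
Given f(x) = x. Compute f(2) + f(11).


13


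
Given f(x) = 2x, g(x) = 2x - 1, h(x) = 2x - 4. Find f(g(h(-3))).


h(-3) = -10
g(-10) = -21
f(-21) = -42

-42


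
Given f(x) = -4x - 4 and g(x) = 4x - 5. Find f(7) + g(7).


f(7) = -32
g(7) = 23
Sum = -9

-9


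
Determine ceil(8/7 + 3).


8/7 = 1.1429
1.1429 + 3 = 4.1429
ceil(4.1429) = 5

5


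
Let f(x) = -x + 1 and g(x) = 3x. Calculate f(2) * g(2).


f(2) = -1
g(2) = 6
Product = -6

-6


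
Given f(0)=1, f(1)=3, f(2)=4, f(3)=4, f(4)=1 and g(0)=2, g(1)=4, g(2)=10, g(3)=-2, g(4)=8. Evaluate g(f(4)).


f(4) = 1
g(1) = 4

4


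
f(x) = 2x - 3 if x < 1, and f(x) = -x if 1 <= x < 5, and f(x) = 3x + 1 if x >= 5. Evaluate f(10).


10 satisfies x >= 5
f(10) = 31

31


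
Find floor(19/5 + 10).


19/5 = 3.8
3.8 + 10 = 13.8
floor(13.8) = 13

13


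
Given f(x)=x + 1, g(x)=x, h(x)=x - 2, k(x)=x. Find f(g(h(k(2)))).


1


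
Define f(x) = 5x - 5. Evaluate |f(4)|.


f(4) = 15
|15| = 15

15


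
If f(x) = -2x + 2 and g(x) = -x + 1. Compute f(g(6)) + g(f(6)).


f(g(6)) = 12
g(f(6)) = 11
Sum = 23

23


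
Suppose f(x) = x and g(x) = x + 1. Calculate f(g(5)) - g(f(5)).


f(g(5)) = 6
g(f(5)) = 6
Difference = 0

0


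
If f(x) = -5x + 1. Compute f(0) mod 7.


f(0) = 1
1 mod 7 = 1

1


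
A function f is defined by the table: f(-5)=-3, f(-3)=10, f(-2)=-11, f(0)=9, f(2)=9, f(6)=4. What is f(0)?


Reading from the table at x = 0

9


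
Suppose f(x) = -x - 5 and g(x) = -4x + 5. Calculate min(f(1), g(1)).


f(1) = -6
g(1) = 1
min = -6

-6


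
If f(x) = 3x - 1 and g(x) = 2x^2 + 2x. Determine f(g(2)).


35


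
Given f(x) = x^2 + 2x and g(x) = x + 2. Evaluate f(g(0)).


g(0) = 2
f(2) = 1*(2)^2 + 2*(2) = 8

8


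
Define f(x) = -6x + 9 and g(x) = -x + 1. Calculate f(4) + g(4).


-18


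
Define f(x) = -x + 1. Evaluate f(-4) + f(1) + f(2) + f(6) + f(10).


-10


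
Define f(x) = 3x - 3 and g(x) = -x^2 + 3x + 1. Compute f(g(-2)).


g(-2) = -9
f(-9) = -30

-30


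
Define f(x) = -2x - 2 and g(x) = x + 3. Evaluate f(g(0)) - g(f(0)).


-9


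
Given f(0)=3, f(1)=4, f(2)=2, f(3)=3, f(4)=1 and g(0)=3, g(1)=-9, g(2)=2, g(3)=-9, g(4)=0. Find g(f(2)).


f(2) = 2
g(2) = 2

2


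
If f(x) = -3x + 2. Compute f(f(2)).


f(2) = -4
f(-4) = 14

14


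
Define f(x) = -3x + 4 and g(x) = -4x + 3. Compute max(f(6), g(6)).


-14


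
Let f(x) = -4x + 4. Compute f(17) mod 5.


f(17) = -64
-64 mod 5 = 1

1


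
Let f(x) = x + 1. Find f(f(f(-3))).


f(-3) = -2
f(-2) = -1
f(-1) = 0

0


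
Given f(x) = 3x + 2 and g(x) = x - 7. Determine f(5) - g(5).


f(5) = 17
g(5) = -2
Difference = 19

19


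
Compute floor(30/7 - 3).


30/7 = 4.2857
4.2857 - 3 = 1.2857
floor(1.2857) = 1

1


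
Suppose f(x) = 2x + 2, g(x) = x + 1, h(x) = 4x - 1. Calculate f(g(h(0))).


2


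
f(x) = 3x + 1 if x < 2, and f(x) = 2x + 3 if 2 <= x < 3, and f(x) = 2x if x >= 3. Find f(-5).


-5 satisfies x < 2
f(-5) = -14

-14


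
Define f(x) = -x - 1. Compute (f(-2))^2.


f(-2) = 1
(1)^2 = 1

1


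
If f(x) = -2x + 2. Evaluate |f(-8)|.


f(-8) = 18
|18| = 18

18


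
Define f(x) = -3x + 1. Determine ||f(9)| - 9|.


17


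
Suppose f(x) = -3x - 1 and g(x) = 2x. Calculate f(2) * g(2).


f(2) = -7
g(2) = 4
Product = -28

-28


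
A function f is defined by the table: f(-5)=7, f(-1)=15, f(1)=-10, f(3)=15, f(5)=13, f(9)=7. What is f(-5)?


7


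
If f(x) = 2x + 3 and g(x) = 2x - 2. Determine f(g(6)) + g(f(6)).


f(g(6)) = 23
g(f(6)) = 28
Sum = 51

51


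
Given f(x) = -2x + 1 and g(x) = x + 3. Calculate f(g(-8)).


g(-8) = -5
f(-5) = 11

11


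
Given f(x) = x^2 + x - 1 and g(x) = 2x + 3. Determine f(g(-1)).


g(-1) = 1
f(1) = 1*(1)^2 + 1*(1) - 1 = 1

1


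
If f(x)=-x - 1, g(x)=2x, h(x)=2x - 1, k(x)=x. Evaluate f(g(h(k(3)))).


k(3) = 3
h(3) = 5
g(5) = 10
f(10) = -11

-11


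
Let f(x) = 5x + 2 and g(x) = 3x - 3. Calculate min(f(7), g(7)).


f(7) = 37
g(7) = 18
min = 18

18


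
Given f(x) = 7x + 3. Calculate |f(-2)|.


f(-2) = -11
|-11| = 11

11


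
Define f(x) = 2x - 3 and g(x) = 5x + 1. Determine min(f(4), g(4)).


5


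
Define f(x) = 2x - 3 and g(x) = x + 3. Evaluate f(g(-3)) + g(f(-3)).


f(g(-3)) = -3
g(f(-3)) = -6
Sum = -9

-9


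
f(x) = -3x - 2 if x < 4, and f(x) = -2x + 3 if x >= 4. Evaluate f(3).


-11


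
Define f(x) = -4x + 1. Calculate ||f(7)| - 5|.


f(7) = -27
|-27| = 27
|27 - 5| = 22

22


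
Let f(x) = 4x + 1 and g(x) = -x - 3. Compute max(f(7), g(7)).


f(7) = 29
g(7) = -10
max = 29

29


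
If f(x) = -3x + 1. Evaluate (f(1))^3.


f(1) = -2
(-2)^3 = -8

-8


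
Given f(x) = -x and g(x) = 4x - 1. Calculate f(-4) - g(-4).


f(-4) = 4
g(-4) = -17
Difference = 21

21


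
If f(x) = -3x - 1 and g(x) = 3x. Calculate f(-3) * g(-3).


-72


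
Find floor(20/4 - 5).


20/4 = 5
5 - 5 = 0
floor(0) = 0

0


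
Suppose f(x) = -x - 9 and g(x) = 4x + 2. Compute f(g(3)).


g(3) = 14
f(14) = -23

-23


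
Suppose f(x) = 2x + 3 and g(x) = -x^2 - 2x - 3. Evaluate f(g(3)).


-33


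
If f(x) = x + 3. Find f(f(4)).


10


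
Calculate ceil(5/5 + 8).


5/5 = 1
1 + 8 = 9
ceil(9) = 9

9


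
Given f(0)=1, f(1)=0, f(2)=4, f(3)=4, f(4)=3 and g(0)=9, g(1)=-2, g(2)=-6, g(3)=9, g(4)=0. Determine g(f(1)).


f(1) = 0
g(0) = 9

9


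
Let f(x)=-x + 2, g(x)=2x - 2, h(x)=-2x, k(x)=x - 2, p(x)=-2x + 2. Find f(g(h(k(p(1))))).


p(1) = 0
k(0) = -2
h(-2) = 4
g(4) = 6
f(6) = -4

-4


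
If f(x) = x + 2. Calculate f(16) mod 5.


f(16) = 18
18 mod 5 = 3

3


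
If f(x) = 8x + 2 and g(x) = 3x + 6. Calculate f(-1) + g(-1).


-3


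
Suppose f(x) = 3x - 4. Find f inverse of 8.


Solve 3x - 4 = 8
x = (8 + 4) / 3 = 4

4


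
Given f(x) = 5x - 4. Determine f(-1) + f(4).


f(-1) = -9
f(4) = 16
Sum = 7

7


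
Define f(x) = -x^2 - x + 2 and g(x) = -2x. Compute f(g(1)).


g(1) = -2
f(-2) = (-1)*(-2)^2 - 1*(-2) + 2 = 0

0


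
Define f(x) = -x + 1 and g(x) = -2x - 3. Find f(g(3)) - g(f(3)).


f(g(3)) = 10
g(f(3)) = 1
Difference = 9

9


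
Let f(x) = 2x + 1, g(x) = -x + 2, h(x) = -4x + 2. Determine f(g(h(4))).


33


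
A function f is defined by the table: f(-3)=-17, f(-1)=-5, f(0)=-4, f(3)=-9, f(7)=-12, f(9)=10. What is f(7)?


Reading from the table at x = 7

-12


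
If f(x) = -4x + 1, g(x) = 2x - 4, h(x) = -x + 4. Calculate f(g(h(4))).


h(4) = 0
g(0) = -4
f(-4) = 17

17


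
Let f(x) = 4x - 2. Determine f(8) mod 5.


f(8) = 30
30 mod 5 = 0

0


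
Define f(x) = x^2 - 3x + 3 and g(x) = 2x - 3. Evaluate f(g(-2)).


g(-2) = -7
f(-7) = 1*(-7)^2 - 3*(-7) + 3 = 73

73


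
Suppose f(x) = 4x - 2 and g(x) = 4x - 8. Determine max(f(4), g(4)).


f(4) = 14
g(4) = 8
max = 14

14


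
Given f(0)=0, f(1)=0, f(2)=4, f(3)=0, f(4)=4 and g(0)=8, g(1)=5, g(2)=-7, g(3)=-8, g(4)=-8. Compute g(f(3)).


8


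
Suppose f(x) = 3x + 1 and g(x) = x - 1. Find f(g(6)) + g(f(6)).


f(g(6)) = 16
g(f(6)) = 18
Sum = 34

34


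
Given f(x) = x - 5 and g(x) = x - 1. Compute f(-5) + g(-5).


f(-5) = -10
g(-5) = -6
Sum = -16

-16


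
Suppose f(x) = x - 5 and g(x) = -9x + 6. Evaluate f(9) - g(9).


f(9) = 4
g(9) = -75
Difference = 79

79


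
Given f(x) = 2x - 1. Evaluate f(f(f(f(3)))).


f(3) = 5
f(5) = 9
f(9) = 17
f(17) = 33

33


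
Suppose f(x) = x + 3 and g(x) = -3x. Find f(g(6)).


g(6) = -18
f(-18) = -15

-15


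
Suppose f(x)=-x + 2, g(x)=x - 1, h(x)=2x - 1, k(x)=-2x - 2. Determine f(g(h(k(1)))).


k(1) = -4
h(-4) = -9
g(-9) = -10
f(-10) = 12

12


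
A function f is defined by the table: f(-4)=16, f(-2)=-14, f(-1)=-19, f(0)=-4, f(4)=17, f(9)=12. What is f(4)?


Reading from the table at x = 4

17


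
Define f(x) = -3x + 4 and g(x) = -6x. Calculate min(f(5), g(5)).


f(5) = -11
g(5) = -30
min = -30

-30


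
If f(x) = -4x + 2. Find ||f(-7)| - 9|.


f(-7) = 30
|30| = 30
|30 - 9| = 21

21


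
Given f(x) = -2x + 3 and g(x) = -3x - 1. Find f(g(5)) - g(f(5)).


f(g(5)) = 35
g(f(5)) = 20
Difference = 15

15


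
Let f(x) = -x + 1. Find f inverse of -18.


Solve -x + 1 = -18
x = (-18 - 1) / (-1) = 19

19


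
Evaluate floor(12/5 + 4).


12/5 = 2.4
2.4 + 4 = 6.4
floor(6.4) = 6

6


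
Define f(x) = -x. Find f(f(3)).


f(3) = -3
f(-3) = 3

3


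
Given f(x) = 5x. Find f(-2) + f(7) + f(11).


f(-2) = -10
f(7) = 35
f(11) = 55
Sum = 80

80


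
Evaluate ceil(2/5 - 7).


2/5 = 0.4
0.4 - 7 = -6.6
ceil(-6.6) = -6

-6


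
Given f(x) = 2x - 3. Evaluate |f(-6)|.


f(-6) = -15
|-15| = 15

15


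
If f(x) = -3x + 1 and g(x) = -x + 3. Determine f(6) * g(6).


f(6) = -17
g(6) = -3
Product = 51

51


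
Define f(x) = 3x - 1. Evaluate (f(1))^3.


f(1) = 2
(2)^3 = 8

8


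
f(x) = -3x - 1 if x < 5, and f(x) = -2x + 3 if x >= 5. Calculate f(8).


8 satisfies x >= 5
f(8) = -13

-13


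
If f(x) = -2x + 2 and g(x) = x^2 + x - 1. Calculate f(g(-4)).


g(-4) = 11
f(11) = -20

-20


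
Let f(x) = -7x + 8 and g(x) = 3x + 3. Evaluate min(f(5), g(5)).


f(5) = -27
g(5) = 18
min = -27

-27


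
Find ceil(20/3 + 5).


20/3 = 6.6667
6.6667 + 5 = 11.6667
ceil(11.6667) = 12

12


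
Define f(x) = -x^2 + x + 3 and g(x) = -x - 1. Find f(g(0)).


g(0) = -1
f(-1) = (-1)*(-1)^2 + 1*(-1) + 3 = 1

1


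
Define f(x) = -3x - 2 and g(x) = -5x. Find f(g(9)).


g(9) = -45
f(-45) = 133

133


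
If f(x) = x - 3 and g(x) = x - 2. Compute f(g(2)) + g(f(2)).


f(g(2)) = -3
g(f(2)) = -3
Sum = -6

-6


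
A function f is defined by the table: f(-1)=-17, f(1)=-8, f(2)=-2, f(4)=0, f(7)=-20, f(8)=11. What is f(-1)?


Reading from the table at x = -1

-17


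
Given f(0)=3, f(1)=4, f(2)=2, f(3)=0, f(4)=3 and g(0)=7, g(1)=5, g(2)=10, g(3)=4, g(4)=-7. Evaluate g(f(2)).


f(2) = 2
g(2) = 10

10


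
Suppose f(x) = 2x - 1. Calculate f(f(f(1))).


f(1) = 1
f(1) = 1
f(1) = 1

1


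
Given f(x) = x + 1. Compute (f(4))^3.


f(4) = 5
(5)^3 = 125

125


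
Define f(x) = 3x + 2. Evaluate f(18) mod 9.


2


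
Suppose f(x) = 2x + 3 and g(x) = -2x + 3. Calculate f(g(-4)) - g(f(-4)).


f(g(-4)) = 25
g(f(-4)) = 13
Difference = 12

12


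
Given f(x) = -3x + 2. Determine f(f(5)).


f(5) = -13
f(-13) = 41

41


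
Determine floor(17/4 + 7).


17/4 = 4.25
4.25 + 7 = 11.25
floor(11.25) = 11

11


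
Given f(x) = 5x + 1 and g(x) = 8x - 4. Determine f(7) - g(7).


-16


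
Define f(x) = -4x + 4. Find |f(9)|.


f(9) = -32
|-32| = 32

32


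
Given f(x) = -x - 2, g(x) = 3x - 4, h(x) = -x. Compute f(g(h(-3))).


h(-3) = 3
g(3) = 5
f(5) = -7

-7


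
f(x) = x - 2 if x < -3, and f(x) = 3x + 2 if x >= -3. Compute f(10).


32


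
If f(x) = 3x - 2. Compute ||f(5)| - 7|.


f(5) = 13
|13| = 13
|13 - 7| = 6

6


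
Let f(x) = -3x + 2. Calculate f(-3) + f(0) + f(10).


f(-3) = 11
f(0) = 2
f(10) = -28
Sum = -15

-15


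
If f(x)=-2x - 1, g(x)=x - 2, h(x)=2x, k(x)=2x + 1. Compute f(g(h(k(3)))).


k(3) = 7
h(7) = 14
g(14) = 12
f(12) = -25

-25


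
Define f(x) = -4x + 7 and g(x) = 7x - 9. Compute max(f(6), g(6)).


f(6) = -17
g(6) = 33
max = 33

33


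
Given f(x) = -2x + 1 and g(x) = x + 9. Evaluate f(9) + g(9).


1


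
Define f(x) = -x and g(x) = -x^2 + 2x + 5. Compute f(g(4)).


g(4) = -3
f(-3) = 3

3


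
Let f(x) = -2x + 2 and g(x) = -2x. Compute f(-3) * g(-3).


f(-3) = 8
g(-3) = 6
Product = 48

48


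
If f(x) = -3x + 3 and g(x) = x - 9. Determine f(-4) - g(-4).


f(-4) = 15
g(-4) = -13
Difference = 28

28


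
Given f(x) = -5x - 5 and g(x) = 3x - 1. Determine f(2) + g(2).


f(2) = -15
g(2) = 5
Sum = -10

-10


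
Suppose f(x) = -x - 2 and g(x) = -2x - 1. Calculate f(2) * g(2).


20


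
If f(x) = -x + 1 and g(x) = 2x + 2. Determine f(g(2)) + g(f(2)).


f(g(2)) = -5
g(f(2)) = 0
Sum = -5

-5


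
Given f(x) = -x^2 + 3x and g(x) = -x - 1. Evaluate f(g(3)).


g(3) = -4
f(-4) = (-1)*(-4)^2 + 3*(-4) = -28

-28


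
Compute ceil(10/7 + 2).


10/7 = 1.4286
1.4286 + 2 = 3.4286
ceil(3.4286) = 4

4


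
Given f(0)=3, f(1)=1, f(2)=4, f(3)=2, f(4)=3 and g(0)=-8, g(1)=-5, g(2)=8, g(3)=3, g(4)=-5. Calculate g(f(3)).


f(3) = 2
g(2) = 8

8


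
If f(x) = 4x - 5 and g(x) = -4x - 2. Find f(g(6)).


g(6) = -26
f(-26) = -109

-109


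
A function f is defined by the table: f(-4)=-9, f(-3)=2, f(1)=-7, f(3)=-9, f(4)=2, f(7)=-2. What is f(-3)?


Reading from the table at x = -3

2


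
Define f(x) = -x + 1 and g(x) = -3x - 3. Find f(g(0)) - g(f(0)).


f(g(0)) = 4
g(f(0)) = -6
Difference = 10

10


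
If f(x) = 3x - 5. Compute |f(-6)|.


f(-6) = -23
|-23| = 23

23


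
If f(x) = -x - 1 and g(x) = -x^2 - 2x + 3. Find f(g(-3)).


g(-3) = 0
f(0) = -1

-1


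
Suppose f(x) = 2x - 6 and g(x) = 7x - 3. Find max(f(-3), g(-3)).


f(-3) = -12
g(-3) = -24
max = -12

-12


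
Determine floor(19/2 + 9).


19/2 = 9.5
9.5 + 9 = 18.5
floor(18.5) = 18

18


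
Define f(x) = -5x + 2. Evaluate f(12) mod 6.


f(12) = -58
-58 mod 6 = 2

2


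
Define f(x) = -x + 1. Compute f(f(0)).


f(0) = 1
f(1) = 0

0


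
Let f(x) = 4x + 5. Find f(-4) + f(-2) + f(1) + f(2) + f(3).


f(-4) = -11
f(-2) = -3
f(1) = 9
f(2) = 13
f(3) = 17
Sum = 25

25


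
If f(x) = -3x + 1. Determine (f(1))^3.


f(1) = -2
(-2)^3 = -8

-8


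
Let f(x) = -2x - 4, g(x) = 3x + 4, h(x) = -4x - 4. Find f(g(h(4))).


h(4) = -20
g(-20) = -56
f(-56) = 108

108


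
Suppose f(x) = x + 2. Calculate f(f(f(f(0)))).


f(0) = 2
f(2) = 4
f(4) = 6
f(6) = 8

8


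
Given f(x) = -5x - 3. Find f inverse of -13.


Solve -5x - 3 = -13
x = (-13 + 3) / (-5) = 2

2


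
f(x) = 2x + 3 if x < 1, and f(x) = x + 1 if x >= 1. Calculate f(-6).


-6 satisfies x < 1
f(-6) = -9

-9


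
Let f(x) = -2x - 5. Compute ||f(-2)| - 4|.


3


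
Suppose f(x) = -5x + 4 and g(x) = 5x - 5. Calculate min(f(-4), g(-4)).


f(-4) = 24
g(-4) = -25
min = -25

-25


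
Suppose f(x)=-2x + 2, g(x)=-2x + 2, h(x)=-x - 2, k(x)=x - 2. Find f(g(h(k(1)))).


k(1) = -1
h(-1) = -1
g(-1) = 4
f(4) = -6

-6


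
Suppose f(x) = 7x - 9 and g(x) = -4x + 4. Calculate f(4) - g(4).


31


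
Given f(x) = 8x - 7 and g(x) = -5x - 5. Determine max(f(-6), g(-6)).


f(-6) = -55
g(-6) = 25
max = 25

25


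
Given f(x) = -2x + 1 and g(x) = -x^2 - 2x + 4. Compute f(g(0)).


-7


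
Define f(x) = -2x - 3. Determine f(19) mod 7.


f(19) = -41
-41 mod 7 = 1

1


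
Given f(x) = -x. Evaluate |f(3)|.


f(3) = -3
|-3| = 3

3


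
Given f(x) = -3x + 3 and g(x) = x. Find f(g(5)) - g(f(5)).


0


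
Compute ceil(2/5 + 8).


2/5 = 0.4
0.4 + 8 = 8.4
ceil(8.4) = 9

9


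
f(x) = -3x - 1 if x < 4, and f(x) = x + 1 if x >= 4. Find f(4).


4 satisfies x >= 4
f(4) = 5

5


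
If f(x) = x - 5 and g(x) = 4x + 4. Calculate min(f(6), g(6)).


f(6) = 1
g(6) = 28
min = 1

1


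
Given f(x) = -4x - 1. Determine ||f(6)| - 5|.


f(6) = -25
|-25| = 25
|25 - 5| = 20

20


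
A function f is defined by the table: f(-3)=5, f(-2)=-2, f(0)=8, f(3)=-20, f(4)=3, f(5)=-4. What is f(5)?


Reading from the table at x = 5

-4


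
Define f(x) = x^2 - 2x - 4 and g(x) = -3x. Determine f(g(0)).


g(0) = 0
f(0) = 1*(0)^2 - 2*(0) - 4 = -4

-4


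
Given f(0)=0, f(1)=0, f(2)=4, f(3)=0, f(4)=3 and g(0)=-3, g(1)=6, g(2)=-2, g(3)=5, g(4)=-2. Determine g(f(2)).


f(2) = 4
g(4) = -2

-2


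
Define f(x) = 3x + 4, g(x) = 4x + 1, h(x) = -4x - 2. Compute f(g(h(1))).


h(1) = -6
g(-6) = -23
f(-23) = -65

-65


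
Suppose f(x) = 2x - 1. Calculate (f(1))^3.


f(1) = 1
(1)^3 = 1

1


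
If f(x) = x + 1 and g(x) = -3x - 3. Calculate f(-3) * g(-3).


-12


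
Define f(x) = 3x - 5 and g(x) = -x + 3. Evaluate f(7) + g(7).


f(7) = 16
g(7) = -4
Sum = 12

12


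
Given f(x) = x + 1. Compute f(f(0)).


f(0) = 1
f(1) = 2

2


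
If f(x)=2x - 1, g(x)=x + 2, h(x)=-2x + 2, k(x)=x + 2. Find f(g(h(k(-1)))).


k(-1) = 1
h(1) = 0
g(0) = 2
f(2) = 3

3


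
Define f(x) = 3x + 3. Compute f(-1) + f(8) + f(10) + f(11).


f(-1) = 0
f(8) = 27
f(10) = 33
f(11) = 36
Sum = 96

96


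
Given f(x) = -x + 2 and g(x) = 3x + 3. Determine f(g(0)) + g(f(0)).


f(g(0)) = -1
g(f(0)) = 9
Sum = 8

8


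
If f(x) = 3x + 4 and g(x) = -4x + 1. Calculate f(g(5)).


g(5) = -19
f(-19) = -53

-53


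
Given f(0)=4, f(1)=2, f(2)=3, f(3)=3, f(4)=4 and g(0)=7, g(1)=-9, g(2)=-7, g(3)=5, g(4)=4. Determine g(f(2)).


f(2) = 3
g(3) = 5

5


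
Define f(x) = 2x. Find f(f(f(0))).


f(0) = 0
f(0) = 0
f(0) = 0

0


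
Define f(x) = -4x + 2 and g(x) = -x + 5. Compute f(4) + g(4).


-13


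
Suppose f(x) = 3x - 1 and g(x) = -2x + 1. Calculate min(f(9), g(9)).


-17


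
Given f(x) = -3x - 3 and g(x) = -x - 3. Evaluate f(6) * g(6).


f(6) = -21
g(6) = -9
Product = 189

189


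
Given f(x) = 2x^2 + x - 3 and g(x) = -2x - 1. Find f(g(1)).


g(1) = -3
f(-3) = 2*(-3)^2 + 1*(-3) - 3 = 12

12


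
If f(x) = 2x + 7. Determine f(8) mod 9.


5


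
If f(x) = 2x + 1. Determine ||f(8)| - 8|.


9


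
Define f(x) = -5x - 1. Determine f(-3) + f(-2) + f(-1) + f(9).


f(-3) = 14
f(-2) = 9
f(-1) = 4
f(9) = -46
Sum = -19

-19


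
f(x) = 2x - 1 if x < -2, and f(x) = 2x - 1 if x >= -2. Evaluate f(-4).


-4 satisfies x < -2
f(-4) = -9

-9


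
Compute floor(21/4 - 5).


21/4 = 5.25
5.25 - 5 = 0.25
floor(0.25) = 0

0


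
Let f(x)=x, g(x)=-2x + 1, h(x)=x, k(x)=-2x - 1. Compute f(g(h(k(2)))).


k(2) = -5
h(-5) = -5
g(-5) = 11
f(11) = 11

11


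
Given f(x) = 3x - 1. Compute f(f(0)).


-4


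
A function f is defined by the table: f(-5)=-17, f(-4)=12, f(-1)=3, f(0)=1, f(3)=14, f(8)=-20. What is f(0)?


Reading from the table at x = 0

1


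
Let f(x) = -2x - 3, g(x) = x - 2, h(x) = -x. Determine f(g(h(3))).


h(3) = -3
g(-3) = -5
f(-5) = 7

7


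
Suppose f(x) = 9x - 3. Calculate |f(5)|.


f(5) = 42
|42| = 42

42


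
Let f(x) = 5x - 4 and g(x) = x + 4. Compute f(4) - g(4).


f(4) = 16
g(4) = 8
Difference = 8

8


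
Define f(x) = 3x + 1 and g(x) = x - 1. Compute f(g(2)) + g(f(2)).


f(g(2)) = 4
g(f(2)) = 6
Sum = 10

10


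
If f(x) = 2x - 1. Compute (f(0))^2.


1


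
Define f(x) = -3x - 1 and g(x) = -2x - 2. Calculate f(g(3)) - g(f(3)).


f(g(3)) = 23
g(f(3)) = 18
Difference = 5

5


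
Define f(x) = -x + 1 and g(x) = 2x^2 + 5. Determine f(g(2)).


g(2) = 13
f(13) = -12

-12


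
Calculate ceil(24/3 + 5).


24/3 = 8
8 + 5 = 13
ceil(13) = 13

13


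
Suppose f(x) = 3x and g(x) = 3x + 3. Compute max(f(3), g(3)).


f(3) = 9
g(3) = 12
max = 12

12


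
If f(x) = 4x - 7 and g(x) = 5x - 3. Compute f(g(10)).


g(10) = 47
f(47) = 181

181


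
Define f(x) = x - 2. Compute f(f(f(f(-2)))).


f(-2) = -4
f(-4) = -6
f(-6) = -8
f(-8) = -10

-10


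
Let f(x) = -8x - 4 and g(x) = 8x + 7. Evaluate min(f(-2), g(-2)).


f(-2) = 12
g(-2) = -9
min = -9

-9


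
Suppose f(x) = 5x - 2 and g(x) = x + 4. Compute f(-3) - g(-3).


f(-3) = -17
g(-3) = 1
Difference = -18

-18


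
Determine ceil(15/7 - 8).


15/7 = 2.1429
2.1429 - 8 = -5.8571
ceil(-5.8571) = -5

-5


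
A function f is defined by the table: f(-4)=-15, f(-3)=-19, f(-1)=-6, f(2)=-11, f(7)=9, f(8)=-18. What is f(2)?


Reading from the table at x = 2

-11


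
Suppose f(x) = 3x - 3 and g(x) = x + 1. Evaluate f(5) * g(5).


72


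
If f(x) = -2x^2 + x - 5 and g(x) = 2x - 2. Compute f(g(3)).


g(3) = 4
f(4) = (-2)*(4)^2 + 1*(4) - 5 = -33

-33


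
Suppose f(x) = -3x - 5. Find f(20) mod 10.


f(20) = -65
-65 mod 10 = 5

5


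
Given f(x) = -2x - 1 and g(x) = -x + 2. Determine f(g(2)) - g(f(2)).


f(g(2)) = -1
g(f(2)) = 7
Difference = -8

-8


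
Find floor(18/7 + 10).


18/7 = 2.5714
2.5714 + 10 = 12.5714
floor(12.5714) = 12

12


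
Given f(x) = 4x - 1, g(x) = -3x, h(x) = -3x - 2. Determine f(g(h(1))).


59


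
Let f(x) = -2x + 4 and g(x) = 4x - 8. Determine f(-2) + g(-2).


f(-2) = 8
g(-2) = -16
Sum = -8

-8


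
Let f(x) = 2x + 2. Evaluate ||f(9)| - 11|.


f(9) = 20
|20| = 20
|20 - 11| = 9

9


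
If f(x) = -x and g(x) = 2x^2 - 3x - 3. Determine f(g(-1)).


g(-1) = 2
f(2) = -2

-2


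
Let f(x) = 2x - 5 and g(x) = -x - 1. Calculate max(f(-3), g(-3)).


f(-3) = -11
g(-3) = 2
max = 2

2
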